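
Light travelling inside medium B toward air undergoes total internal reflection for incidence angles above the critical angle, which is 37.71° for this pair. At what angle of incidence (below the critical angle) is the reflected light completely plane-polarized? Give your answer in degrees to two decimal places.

sin θ_c = n₂/n₁, so n₂/n₁ = sin 37.71° = 0.6117.
Brewster: tan θ_B = n₂/n₁ = 0.6117.
θ_B = arctan(0.6117) = 31.45°.

θ_B ≈ 31.45°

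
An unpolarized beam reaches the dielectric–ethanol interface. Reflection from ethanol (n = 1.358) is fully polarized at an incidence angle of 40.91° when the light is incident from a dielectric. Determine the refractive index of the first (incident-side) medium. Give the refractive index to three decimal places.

At Brewster's angle, tan θ_B = n₂/n₁ with n₁ on the incident side (a dielectric) and n₂ on the transmitted side (ethanol).
n₁ = n₂ / tan θ_B = 1.358 / tan 40.91° = 1.567.

n ≈ 1.567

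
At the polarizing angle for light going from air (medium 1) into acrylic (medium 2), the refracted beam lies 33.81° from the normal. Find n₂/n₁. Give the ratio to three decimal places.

At Brewster incidence θ_B = 90° − θ_t = 90° − 33.81° = 56.19°.
tan θ_B = n₂/n₁, so n₂/n₁ = tan 56.19° = 1.493.

n₂/n₁ ≈ 1.493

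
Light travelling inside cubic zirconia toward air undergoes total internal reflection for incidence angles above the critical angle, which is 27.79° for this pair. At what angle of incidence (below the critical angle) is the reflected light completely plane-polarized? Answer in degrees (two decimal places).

θ_B ≈ 25.00°

sin θ_c = n₂/n₁, so n₂/n₁ = sin 27.79° = 0.4662.
Brewster: tan θ_B = n₂/n₁ = 0.4662.
θ_B = arctan(0.4662) = 25.00°.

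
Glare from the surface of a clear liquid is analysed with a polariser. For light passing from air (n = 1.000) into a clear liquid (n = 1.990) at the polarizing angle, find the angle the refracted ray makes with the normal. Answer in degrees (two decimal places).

θ_t ≈ 26.68°

θ_B = arctan(n₂/n₁) = arctan(1.990/1.000) = 63.32°.
The refracted ray is perpendicular to the reflected ray, so θ_t = 90° − θ_B = 26.68°.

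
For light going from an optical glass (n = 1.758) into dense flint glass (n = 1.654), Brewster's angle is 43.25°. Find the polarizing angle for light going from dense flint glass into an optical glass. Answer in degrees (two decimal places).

tan θ_B' = n₁/n₂ = 1/tan θ_B, so θ_B' = 90° − θ_B.
θ_B' = 90° − 43.25° = 46.75°.

θ_B' ≈ 46.75°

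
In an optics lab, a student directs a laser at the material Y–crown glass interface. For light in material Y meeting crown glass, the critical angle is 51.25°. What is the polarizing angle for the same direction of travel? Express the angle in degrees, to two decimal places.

n₂/n₁ = sin θ_c = sin 51.25° = 0.7799.
tan θ_B equals the same ratio, so θ_B = arctan(0.7799) = 37.95°.

θ_B ≈ 37.95°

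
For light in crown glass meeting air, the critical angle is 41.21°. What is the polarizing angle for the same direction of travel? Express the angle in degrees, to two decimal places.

At the critical angle sin θ_c = n₂/n₁, giving n₂/n₁ = sin 41.21° = 0.6588.
Then tan θ_B = n₂/n₁ = 0.6588, so θ_B = arctan 0.6588 = 33.38°.

θ_B ≈ 33.38°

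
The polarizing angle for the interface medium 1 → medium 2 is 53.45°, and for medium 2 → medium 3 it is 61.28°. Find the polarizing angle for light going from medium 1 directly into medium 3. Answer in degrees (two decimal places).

tan θ_B(1→2) = n₂/n₁ = tan 53.45° = 1.3490.
tan θ_B(2→3) = n₃/n₂ = tan 61.28° = 1.8250.
Multiplying, n₃/n₁ = 1.3490 × 1.8250 = 2.4619, and θ_B(1→3) = arctan 2.4619 = 67.89°.

θ_B ≈ 67.89°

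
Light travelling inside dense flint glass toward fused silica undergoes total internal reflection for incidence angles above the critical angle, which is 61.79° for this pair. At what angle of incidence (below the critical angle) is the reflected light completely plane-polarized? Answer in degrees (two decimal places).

θ_B ≈ 41.39°

At the critical angle sin θ_c = n₂/n₁, giving n₂/n₁ = sin 61.79° = 0.8812.
Then tan θ_B = n₂/n₁ = 0.8812, so θ_B = arctan 0.8812 = 41.39°.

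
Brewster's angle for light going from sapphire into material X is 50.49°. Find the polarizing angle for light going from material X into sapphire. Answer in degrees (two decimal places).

θ_B' ≈ 39.51°

tan θ_B' = n₁/n₂ = 1/tan θ_B, so θ_B' = 90° − θ_B.
θ_B' = 90° − 50.49° = 39.51°.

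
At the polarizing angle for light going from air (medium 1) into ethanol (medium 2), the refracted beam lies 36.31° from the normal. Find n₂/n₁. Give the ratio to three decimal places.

At Brewster incidence θ_B = 90° − θ_t = 90° − 36.31° = 53.69°.
Then n₂/n₁ = tan θ_B = tan 53.69° = 1.361.

n₂/n₁ ≈ 1.361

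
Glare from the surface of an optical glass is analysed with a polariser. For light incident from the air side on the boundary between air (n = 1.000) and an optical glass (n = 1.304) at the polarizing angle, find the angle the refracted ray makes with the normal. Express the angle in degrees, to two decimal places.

θ_B = arctan(n₂/n₁) = arctan(1.304/1.000) = 52.52°.
The refracted ray is perpendicular to the reflected ray, so θ_t = 90° − θ_B = 37.48°.

θ_t ≈ 37.48°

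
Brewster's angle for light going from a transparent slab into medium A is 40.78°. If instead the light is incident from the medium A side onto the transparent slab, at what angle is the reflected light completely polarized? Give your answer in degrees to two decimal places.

tan θ_B' = n₁/n₂ = 1/tan θ_B, so θ_B' = 90° − θ_B.
θ_B' = 90° − 40.78° = 49.22°.

θ_B' ≈ 49.22°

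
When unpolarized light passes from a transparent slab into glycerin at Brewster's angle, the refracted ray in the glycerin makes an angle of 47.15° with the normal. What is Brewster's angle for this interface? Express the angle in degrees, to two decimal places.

θ_B ≈ 42.85°

Since the reflected and refracted rays are at right angles at the polarizing angle, θ_B + θ_t = 90°.
So θ_B = 90° − θ_t = 90° − 47.15° = 42.85°.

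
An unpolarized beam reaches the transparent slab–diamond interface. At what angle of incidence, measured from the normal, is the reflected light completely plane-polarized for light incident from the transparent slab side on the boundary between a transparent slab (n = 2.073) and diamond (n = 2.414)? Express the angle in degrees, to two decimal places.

Here n₂/n₁ = 2.414/2.073 = 1.1645, and Brewster's law gives tan θ_B = n₂/n₁.
So θ_B = arctan 1.1645 = 49.35°.

θ_B ≈ 49.35°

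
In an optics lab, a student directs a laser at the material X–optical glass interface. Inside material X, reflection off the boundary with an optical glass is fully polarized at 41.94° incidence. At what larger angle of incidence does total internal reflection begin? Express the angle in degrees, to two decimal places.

n₂/n₁ = tan 41.94° = 0.8985; the critical angle satisfies sin θ_c = n₂/n₁.
θ_c = arcsin(0.8985) = 63.96°.

θ_c ≈ 63.96°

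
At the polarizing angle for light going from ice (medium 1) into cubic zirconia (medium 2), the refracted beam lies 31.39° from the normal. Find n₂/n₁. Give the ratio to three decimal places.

n₂/n₁ ≈ 1.639

At Brewster incidence θ_B = 90° − θ_t = 90° − 31.39° = 58.61°.
Then n₂/n₁ = tan θ_B = tan 58.61° = 1.639.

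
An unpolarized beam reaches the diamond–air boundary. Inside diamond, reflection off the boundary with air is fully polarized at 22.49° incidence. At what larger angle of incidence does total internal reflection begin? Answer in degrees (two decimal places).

θ_c ≈ 24.46°

n₂/n₁ = tan 22.49° = 0.4140; the critical angle satisfies sin θ_c = n₂/n₁.
θ_c = arcsin(0.4140) = 24.46°.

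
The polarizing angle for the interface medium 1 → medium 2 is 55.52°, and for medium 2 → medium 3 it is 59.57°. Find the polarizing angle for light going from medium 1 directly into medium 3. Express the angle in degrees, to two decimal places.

n₂/n₁ = tan 55.52° = 1.4561 and n₃/n₂ = tan 59.57° = 1.7024.
Multiplying, n₃/n₁ = 1.4561 × 1.7024 = 2.4789, and θ_B(1→3) = arctan 2.4789 = 68.03°.

θ_B ≈ 68.03°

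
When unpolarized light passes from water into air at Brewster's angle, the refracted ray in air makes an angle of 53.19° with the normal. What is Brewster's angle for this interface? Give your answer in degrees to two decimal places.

θ_B ≈ 36.81°

Brewster's condition makes the reflected and refracted beams perpendicular: θ_B + θ_t = 90°.
θ_B = 90° − 53.19° = 36.81°.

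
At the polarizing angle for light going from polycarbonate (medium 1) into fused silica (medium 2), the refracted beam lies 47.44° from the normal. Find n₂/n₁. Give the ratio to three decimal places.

θ_B + θ_t = 90°, so θ_B = 90° − 47.44° = 42.56°.
Then n₂/n₁ = tan θ_B = tan 42.56° = 0.918.

n₂/n₁ ≈ 0.918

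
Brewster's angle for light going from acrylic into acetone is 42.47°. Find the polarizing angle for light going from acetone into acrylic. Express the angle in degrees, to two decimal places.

tan θ_B' = n₁/n₂ = 1/tan θ_B, so θ_B' = 90° − θ_B.
θ_B' = 90° − 42.47° = 47.53°.

θ_B' ≈ 47.53°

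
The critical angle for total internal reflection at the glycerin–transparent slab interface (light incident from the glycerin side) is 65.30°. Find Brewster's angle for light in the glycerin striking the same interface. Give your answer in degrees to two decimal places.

n₂/n₁ = sin θ_c = sin 65.30° = 0.9085.
tan θ_B equals the same ratio, so θ_B = arctan(0.9085) = 42.26°.

θ_B ≈ 42.26°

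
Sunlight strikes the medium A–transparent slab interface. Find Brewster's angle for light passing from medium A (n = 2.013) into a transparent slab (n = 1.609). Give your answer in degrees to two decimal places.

θ_B ≈ 38.64°

tan θ_B = n₂/n₁ = 1.609/2.013 = 0.7993.
So θ_B = arctan 0.7993 = 38.64°.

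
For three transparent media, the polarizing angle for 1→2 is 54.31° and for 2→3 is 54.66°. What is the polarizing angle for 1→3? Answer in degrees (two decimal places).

θ_B ≈ 63.01°

n₂/n₁ = tan 54.31° = 1.3922 and n₃/n₂ = tan 54.66° = 1.4103.
n₃/n₁ = 1.9633. Then tan θ_B(1→3) = n₃/n₁, so θ_B(1→3) = arctan(1.9633) = 63.01°.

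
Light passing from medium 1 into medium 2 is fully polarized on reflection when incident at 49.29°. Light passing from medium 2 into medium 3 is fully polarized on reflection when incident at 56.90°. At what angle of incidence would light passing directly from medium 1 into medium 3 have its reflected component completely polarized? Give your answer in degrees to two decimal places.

θ_B ≈ 60.71°

n₂/n₁ = tan 49.29° = 1.1622 and n₃/n₂ = tan 56.90° = 1.5340.
n₃/n₁ = 1.7828. Then tan θ_B(1→3) = n₃/n₁, so θ_B(1→3) = arctan(1.7828) = 60.71°.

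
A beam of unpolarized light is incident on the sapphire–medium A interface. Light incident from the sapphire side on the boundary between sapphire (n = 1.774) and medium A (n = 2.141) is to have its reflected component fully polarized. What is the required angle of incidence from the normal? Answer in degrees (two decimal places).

Brewster's condition: tan θ_B = n₂/n₁ = 2.141/1.774 = 1.2069.
So θ_B = arctan 1.2069 = 50.36°.

θ_B ≈ 50.36°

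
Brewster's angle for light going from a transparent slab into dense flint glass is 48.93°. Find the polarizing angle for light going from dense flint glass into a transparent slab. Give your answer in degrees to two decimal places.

θ_B' ≈ 41.07°

tan θ_B' = n₁/n₂ = 1/tan θ_B, so θ_B' = 90° − θ_B.
θ_B' = 90° − 48.93° = 41.07°.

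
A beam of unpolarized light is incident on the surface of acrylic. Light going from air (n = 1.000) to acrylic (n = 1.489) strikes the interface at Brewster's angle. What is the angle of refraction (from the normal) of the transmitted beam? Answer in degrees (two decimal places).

tan θ_B = n₂/n₁ = 1.489/1.000 = 1.4890, so θ_B = 56.12°.
Since θ_B + θ_t = 90° at Brewster incidence, θ_t = 90° − 56.12° = 33.88°.

θ_t ≈ 33.88°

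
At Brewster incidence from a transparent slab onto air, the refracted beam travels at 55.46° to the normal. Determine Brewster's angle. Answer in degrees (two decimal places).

θ_B ≈ 34.54°

Since the reflected and refracted rays are at right angles at the polarizing angle, θ_B + θ_t = 90°.
θ_B = 90° − 55.46° = 34.54°.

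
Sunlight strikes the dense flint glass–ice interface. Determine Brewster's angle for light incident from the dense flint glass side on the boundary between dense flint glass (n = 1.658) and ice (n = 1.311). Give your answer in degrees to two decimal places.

θ_B ≈ 38.33°

Brewster's condition: tan θ_B = n₂/n₁ = 1.311/1.658 = 0.7907.
θ_B = arctan(0.7907) = 38.33°.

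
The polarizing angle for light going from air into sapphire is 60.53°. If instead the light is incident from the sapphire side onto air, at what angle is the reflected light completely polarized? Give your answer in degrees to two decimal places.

θ_B' ≈ 29.47°

tan θ_B' = n₁/n₂ = 1/tan θ_B, so θ_B' = 90° − θ_B.
θ_B' = 90° − 60.53° = 29.47°.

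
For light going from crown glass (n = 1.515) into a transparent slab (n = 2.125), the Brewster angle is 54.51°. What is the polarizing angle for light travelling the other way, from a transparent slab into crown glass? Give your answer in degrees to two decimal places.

Reversing the direction swaps n₁ and n₂, so tan θ_B' = 1/tan θ_B and θ_B' = 90° − θ_B.
Hence θ_B' = 90° − 54.51° = 35.49°.

θ_B' ≈ 35.49°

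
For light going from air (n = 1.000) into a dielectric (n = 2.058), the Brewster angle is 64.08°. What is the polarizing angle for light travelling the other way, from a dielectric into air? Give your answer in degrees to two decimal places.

The two Brewster angles are complementary: θ_B' = 90° − θ_B = 90° − 64.08° = 25.92°.

θ_B' ≈ 25.92°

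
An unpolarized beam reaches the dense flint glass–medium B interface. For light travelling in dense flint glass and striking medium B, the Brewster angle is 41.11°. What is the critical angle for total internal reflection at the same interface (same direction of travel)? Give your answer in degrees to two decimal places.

From Brewster, n₂/n₁ = tan θ_B = tan 41.11° = 0.8727.
Then sin θ_c = n₂/n₁ = 0.8727, so θ_c = arcsin 0.8727 = 60.77°.

θ_c ≈ 60.77°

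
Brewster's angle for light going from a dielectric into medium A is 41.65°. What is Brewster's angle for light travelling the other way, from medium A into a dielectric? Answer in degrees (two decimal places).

θ_B' ≈ 48.35°

tan θ_B' = n₁/n₂ = 1/tan θ_B, so θ_B' = 90° − θ_B.
θ_B' = 90° − 41.65° = 48.35°.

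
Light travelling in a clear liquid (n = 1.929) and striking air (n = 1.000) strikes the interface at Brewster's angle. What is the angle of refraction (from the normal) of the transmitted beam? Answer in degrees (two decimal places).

tan θ_B = n₂/n₁ = 1.000/1.929 = 0.5184, so θ_B = 27.40°.
Since θ_B + θ_t = 90° at Brewster incidence, θ_t = 90° − 27.40° = 62.60°.

θ_t ≈ 62.60°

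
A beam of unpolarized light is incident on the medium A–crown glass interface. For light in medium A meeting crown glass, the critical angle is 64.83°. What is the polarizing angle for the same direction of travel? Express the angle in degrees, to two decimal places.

n₂/n₁ = sin θ_c = sin 64.83° = 0.9050.
tan θ_B equals the same ratio, so θ_B = arctan(0.9050) = 42.15°.

θ_B ≈ 42.15°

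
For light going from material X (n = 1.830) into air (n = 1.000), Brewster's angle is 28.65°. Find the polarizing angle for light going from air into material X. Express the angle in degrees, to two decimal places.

The two Brewster angles are complementary: θ_B' = 90° − θ_B = 90° − 28.65° = 61.35°.

θ_B' ≈ 61.35°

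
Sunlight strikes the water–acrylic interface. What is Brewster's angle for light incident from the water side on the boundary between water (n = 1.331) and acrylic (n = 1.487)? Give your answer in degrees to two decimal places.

Here n₂/n₁ = 1.487/1.331 = 1.1172, and Brewster's law gives tan θ_B = n₂/n₁.
So θ_B = arctan 1.1172 = 48.17°.

θ_B ≈ 48.17°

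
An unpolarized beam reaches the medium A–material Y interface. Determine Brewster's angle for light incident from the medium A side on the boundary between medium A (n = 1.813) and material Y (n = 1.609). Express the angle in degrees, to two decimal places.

The reflected p-component vanishes when tan θ_B = n₂/n₁.
Here n₂/n₁ = 1.609/1.813 = 0.8875, and Brewster's law gives tan θ_B = n₂/n₁.
θ_B = arctan(0.8875) = 41.59°.

θ_B ≈ 41.59°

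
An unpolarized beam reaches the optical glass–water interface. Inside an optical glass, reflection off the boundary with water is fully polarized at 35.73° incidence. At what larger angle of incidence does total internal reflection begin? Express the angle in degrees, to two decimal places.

From Brewster, n₂/n₁ = tan θ_B = tan 35.73° = 0.7194.
Then sin θ_c = n₂/n₁ = 0.7194, so θ_c = arcsin 0.7194 = 46.00°.

θ_c ≈ 46.00°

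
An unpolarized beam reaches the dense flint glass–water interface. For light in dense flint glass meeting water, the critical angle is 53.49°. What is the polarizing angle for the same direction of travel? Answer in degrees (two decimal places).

sin θ_c = n₂/n₁, so n₂/n₁ = sin 53.49° = 0.8038.
Brewster: tan θ_B = n₂/n₁ = 0.8038.
θ_B = arctan(0.8038) = 38.79°.

θ_B ≈ 38.79°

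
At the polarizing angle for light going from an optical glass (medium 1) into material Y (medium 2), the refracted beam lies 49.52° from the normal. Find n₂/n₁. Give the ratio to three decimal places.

n₂/n₁ ≈ 0.853

At Brewster incidence θ_B = 90° − θ_t = 90° − 49.52° = 40.48°.
tan θ_B = n₂/n₁, so n₂/n₁ = tan 40.48° = 0.853.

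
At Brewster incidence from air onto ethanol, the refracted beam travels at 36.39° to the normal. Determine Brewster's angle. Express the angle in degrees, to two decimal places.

Since the reflected and refracted rays are at right angles at the polarizing angle, θ_B + θ_t = 90°.
θ_B = 90° − 36.39° = 53.61°.

θ_B ≈ 53.61°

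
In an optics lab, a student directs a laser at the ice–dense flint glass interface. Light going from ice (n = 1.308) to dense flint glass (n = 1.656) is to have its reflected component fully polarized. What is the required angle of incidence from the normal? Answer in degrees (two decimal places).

θ_B ≈ 51.70°

The reflected p-component vanishes when tan θ_B = n₂/n₁.
tan θ_B = n₂/n₁ = 1.656/1.308 = 1.2661. Taking the arctangent, θ_B = 51.70°.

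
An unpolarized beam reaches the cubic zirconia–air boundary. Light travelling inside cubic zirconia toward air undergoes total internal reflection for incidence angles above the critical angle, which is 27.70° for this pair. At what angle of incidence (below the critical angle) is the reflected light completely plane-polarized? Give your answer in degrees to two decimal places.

n₂/n₁ = sin θ_c = sin 27.70° = 0.4648.
tan θ_B equals the same ratio, so θ_B = arctan(0.4648) = 24.93°.

θ_B ≈ 24.93°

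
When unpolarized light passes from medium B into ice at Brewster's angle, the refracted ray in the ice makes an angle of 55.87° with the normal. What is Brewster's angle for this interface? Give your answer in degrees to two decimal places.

θ_B ≈ 34.13°

Brewster's condition makes the reflected and refracted beams perpendicular: θ_B + θ_t = 90°.
So θ_B = 90° − θ_t = 90° − 55.87° = 34.13°.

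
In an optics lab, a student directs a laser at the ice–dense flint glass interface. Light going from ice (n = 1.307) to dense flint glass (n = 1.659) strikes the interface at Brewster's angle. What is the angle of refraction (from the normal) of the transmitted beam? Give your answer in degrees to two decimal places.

θ_B = arctan(n₂/n₁) = arctan(1.659/1.307) = 51.77°.
The refracted ray is perpendicular to the reflected ray, so θ_t = 90° − θ_B = 38.23°.

θ_t ≈ 38.23°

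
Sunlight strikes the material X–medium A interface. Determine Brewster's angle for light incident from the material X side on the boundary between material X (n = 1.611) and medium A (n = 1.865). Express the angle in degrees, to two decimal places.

Brewster's condition: tan θ_B = n₂/n₁ = 1.865/1.611 = 1.1577.
θ_B = arctan(1.1577) = 49.18°.

θ_B ≈ 49.18°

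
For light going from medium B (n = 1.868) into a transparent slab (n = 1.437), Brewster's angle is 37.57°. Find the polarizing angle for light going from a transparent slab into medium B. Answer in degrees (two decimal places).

θ_B' ≈ 52.43°

The two Brewster angles are complementary: θ_B' = 90° − θ_B = 90° − 37.57° = 52.43°.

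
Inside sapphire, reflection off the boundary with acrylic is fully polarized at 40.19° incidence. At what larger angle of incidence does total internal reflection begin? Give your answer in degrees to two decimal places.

From Brewster, n₂/n₁ = tan θ_B = tan 40.19° = 0.8448.
Then sin θ_c = n₂/n₁ = 0.8448, so θ_c = arcsin 0.8448 = 57.65°.

θ_c ≈ 57.65°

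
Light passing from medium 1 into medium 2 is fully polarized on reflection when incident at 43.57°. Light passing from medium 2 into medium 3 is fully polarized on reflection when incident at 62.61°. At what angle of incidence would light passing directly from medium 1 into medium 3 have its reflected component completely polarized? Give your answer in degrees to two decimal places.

θ_B ≈ 61.42°

Each Brewster angle gives a ratio: n₂/n₁ = tan 43.57° = 0.9513, n₃/n₂ = tan 62.61° = 1.9300.
So n₃/n₁ = (n₂/n₁)(n₃/n₂) = 0.9513 × 1.9300 = 1.8360.
θ_B(1→3) = arctan(1.8360) = 61.42°.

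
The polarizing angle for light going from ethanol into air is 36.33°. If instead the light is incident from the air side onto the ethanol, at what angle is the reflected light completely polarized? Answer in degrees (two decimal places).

The two Brewster angles are complementary: θ_B' = 90° − θ_B = 90° − 36.33° = 53.67°.

θ_B' ≈ 53.67°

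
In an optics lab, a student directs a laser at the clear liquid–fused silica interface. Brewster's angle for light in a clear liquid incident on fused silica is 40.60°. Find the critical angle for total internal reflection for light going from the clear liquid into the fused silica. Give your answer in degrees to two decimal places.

θ_c ≈ 58.99°

n₂/n₁ = tan 40.60° = 0.8571; the critical angle satisfies sin θ_c = n₂/n₁.
θ_c = arcsin(0.8571) = 58.99°.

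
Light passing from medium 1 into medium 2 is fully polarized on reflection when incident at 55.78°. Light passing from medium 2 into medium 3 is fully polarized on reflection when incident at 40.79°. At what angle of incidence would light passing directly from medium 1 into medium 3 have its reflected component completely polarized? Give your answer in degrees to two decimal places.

n₂/n₁ = tan 55.78° = 1.4704 and n₃/n₂ = tan 40.79° = 0.8629.
Multiplying, n₃/n₁ = 1.4704 × 0.8629 = 1.2687, and θ_B(1→3) = arctan 1.2687 = 51.76°.

θ_B ≈ 51.76°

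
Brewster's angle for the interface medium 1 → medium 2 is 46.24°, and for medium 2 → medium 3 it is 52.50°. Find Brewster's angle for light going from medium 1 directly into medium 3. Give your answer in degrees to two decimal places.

tan θ_B(1→2) = n₂/n₁ = tan 46.24° = 1.0442.
tan θ_B(2→3) = n₃/n₂ = tan 52.50° = 1.3032.
So n₃/n₁ = (n₂/n₁)(n₃/n₂) = 1.0442 × 1.3032 = 1.3609.
θ_B(1→3) = arctan(1.3609) = 53.69°.

θ_B ≈ 53.69°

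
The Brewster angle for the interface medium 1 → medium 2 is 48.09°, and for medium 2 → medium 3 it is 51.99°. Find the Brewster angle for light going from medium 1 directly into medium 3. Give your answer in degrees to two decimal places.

n₂/n₁ = tan 48.09° = 1.1141 and n₃/n₂ = tan 51.99° = 1.2795.
n₃/n₁ = 1.4255. Then tan θ_B(1→3) = n₃/n₁, so θ_B(1→3) = arctan(1.4255) = 54.95°.

θ_B ≈ 54.95°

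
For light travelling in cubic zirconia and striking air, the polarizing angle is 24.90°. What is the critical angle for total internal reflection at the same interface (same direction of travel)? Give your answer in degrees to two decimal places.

tan θ_B = n₂/n₁ = tan 24.90° = 0.4642.
Total internal reflection: sin θ_c = n₂/n₁ = 0.4642.
θ_c = arcsin(0.4642) = 27.66°.

θ_c ≈ 27.66°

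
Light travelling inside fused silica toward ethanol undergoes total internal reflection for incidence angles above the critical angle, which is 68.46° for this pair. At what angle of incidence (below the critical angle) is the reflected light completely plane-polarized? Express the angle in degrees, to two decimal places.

sin θ_c = n₂/n₁, so n₂/n₁ = sin 68.46° = 0.9302.
Brewster: tan θ_B = n₂/n₁ = 0.9302.
θ_B = arctan(0.9302) = 42.93°.

θ_B ≈ 42.93°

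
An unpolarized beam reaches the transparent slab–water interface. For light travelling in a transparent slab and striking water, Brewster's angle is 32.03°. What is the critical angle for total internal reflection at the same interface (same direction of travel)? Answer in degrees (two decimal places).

n₂/n₁ = tan 32.03° = 0.6256; the critical angle satisfies sin θ_c = n₂/n₁.
θ_c = arcsin(0.6256) = 38.73°.

θ_c ≈ 38.73°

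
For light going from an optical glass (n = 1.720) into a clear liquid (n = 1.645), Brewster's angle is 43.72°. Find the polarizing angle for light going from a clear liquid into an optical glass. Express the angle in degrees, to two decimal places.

θ_B' ≈ 46.28°

Reversing the direction swaps n₁ and n₂, so tan θ_B' = 1/tan θ_B and θ_B' = 90° − θ_B.
Hence θ_B' = 90° − 43.72° = 46.28°.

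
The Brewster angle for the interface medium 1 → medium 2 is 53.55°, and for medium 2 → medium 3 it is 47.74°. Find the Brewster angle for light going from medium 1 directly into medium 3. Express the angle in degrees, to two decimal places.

θ_B ≈ 56.13°

tan θ_B(1→2) = n₂/n₁ = tan 53.55° = 1.3539.
tan θ_B(2→3) = n₃/n₂ = tan 47.74° = 1.1005.
n₃/n₁ = 1.4900. Then tan θ_B(1→3) = n₃/n₁, so θ_B(1→3) = arctan(1.4900) = 56.13°.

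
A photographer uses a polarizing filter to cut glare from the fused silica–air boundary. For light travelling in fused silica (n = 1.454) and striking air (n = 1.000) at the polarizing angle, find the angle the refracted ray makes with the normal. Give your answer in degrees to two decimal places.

First find Brewster's angle: tan θ_B = 1.000/1.454 = 0.6878, giving θ_B = 34.52°.
The refracted ray is perpendicular to the reflected ray, so θ_t = 90° − θ_B = 55.48°.

θ_t ≈ 55.48°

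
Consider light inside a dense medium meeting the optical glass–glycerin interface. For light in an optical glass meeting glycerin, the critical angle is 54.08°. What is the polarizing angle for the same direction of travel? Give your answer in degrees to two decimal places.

θ_B ≈ 39.00°

n₂/n₁ = sin θ_c = sin 54.08° = 0.8098.
tan θ_B equals the same ratio, so θ_B = arctan(0.8098) = 39.00°.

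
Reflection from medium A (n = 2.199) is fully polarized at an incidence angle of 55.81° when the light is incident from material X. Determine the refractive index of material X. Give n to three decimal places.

Brewster's law: tan θ_B = n₂/n₁ (light incident in material X, refracted into medium A).
n₁ = n₂ / tan θ_B = 2.199 / tan 55.81° = 1.494.

n ≈ 1.494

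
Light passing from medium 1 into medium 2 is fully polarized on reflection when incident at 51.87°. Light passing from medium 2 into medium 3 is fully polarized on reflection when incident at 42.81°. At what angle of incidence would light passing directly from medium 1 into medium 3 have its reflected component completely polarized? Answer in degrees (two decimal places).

θ_B ≈ 49.72°

Each Brewster angle gives a ratio: n₂/n₁ = tan 51.87° = 1.2740, n₃/n₂ = tan 42.81° = 0.9263.
Multiplying, n₃/n₁ = 1.2740 × 0.9263 = 1.1801, and θ_B(1→3) = arctan 1.1801 = 49.72°.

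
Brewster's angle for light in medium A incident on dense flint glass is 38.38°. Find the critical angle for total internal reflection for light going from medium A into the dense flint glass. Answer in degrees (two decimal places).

tan θ_B = n₂/n₁ = tan 38.38° = 0.7920.
Total internal reflection: sin θ_c = n₂/n₁ = 0.7920.
θ_c = arcsin(0.7920) = 52.37°.

θ_c ≈ 52.37°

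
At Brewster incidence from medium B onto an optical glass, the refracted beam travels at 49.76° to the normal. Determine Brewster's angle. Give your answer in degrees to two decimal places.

θ_B ≈ 40.24°

Since the reflected and refracted rays are at right angles at the polarizing angle, θ_B + θ_t = 90°.
θ_B = 90° − 49.76° = 40.24°.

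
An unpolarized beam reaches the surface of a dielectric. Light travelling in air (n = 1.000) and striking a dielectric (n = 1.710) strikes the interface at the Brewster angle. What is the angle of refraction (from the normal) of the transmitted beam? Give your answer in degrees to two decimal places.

θ_t ≈ 30.32°

tan θ_B = n₂/n₁ = 1.710/1.000 = 1.7100, so θ_B = 59.68°.
At Brewster's angle the reflected and refracted rays are perpendicular, so θ_t = 90° − θ_B = 90° − 59.68° = 30.32°.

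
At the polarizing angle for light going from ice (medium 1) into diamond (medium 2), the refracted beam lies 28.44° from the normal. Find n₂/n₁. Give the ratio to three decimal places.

At Brewster incidence θ_B = 90° − θ_t = 90° − 28.44° = 61.56°.
Then n₂/n₁ = tan θ_B = tan 61.56° = 1.846.

n₂/n₁ ≈ 1.846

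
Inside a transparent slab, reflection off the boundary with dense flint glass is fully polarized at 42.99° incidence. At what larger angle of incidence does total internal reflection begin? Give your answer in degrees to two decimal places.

θ_c ≈ 68.78°

n₂/n₁ = tan 42.99° = 0.9322; the critical angle satisfies sin θ_c = n₂/n₁.
θ_c = arcsin(0.9322) = 68.78°.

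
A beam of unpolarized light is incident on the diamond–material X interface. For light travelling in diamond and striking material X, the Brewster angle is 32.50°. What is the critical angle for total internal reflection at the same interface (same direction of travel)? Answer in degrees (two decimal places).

From Brewster, n₂/n₁ = tan θ_B = tan 32.50° = 0.6371.
Then sin θ_c = n₂/n₁ = 0.6371, so θ_c = arcsin 0.6371 = 39.57°.

θ_c ≈ 39.57°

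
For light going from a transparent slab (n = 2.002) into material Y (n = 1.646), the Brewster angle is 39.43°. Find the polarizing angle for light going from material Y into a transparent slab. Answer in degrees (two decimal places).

The two Brewster angles are complementary: θ_B' = 90° − θ_B = 90° − 39.43° = 50.57°.

θ_B' ≈ 50.57°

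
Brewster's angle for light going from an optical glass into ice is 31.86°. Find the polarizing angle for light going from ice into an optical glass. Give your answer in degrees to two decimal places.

θ_B' ≈ 58.14°

The two Brewster angles are complementary: θ_B' = 90° − θ_B = 90° − 31.86° = 58.14°.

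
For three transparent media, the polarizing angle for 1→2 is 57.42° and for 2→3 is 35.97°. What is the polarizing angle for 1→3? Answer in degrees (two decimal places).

θ_B ≈ 48.64°

tan θ_B(1→2) = n₂/n₁ = tan 57.42° = 1.5649.
tan θ_B(2→3) = n₃/n₂ = tan 35.97° = 0.7257.
n₃/n₁ = 1.1357. Then tan θ_B(1→3) = n₃/n₁, so θ_B(1→3) = arctan(1.1357) = 48.64°.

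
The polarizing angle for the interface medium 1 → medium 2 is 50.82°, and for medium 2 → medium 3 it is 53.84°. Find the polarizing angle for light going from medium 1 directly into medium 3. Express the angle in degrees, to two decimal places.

tan θ_B(1→2) = n₂/n₁ = tan 50.82° = 1.2270.
tan θ_B(2→3) = n₃/n₂ = tan 53.84° = 1.3683.
n₃/n₁ = 1.6789. Then tan θ_B(1→3) = n₃/n₁, so θ_B(1→3) = arctan(1.6789) = 59.22°.

θ_B ≈ 59.22°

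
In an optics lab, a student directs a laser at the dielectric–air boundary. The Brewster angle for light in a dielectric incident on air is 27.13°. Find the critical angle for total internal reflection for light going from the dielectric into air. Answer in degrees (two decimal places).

tan θ_B = n₂/n₁ = tan 27.13° = 0.5124.
Total internal reflection: sin θ_c = n₂/n₁ = 0.5124.
θ_c = arcsin(0.5124) = 30.82°.

θ_c ≈ 30.82°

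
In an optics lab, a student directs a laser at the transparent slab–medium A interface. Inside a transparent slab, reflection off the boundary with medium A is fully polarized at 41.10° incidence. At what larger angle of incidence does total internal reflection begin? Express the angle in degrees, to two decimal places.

n₂/n₁ = tan 41.10° = 0.8724; the critical angle satisfies sin θ_c = n₂/n₁.
θ_c = arcsin(0.8724) = 60.73°.

θ_c ≈ 60.73°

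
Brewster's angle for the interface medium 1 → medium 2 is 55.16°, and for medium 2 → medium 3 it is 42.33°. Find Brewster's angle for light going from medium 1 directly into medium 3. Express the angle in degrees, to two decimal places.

tan θ_B(1→2) = n₂/n₁ = tan 55.16° = 1.4367.
tan θ_B(2→3) = n₃/n₂ = tan 42.33° = 0.9109.
Multiplying, n₃/n₁ = 1.4367 × 0.9109 = 1.3086, and θ_B(1→3) = arctan 1.3086 = 52.61°.

θ_B ≈ 52.61°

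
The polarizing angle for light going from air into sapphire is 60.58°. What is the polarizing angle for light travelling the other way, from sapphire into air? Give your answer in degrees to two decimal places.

θ_B' ≈ 29.42°

Reversing the direction swaps n₁ and n₂, so tan θ_B' = 1/tan θ_B and θ_B' = 90° − θ_B.
Hence θ_B' = 90° − 60.58° = 29.42°.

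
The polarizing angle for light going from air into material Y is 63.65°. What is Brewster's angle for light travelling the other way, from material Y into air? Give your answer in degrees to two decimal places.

The two Brewster angles are complementary: θ_B' = 90° − θ_B = 90° − 63.65° = 26.35°.

θ_B' ≈ 26.35°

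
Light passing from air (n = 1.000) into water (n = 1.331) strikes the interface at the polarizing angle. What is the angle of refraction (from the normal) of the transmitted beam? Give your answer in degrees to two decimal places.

tan θ_B = n₂/n₁ = 1.331/1.000 = 1.3310, so θ_B = 53.08°.
At Brewster's angle the reflected and refracted rays are perpendicular, so θ_t = 90° − θ_B = 90° − 53.08° = 36.92°.

θ_t ≈ 36.92°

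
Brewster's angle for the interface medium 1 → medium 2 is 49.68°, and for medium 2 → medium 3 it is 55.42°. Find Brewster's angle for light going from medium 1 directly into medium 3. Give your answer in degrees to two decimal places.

tan θ_B(1→2) = n₂/n₁ = tan 49.68° = 1.1783.
tan θ_B(2→3) = n₃/n₂ = tan 55.42° = 1.4507.
n₃/n₁ = 1.7094. Then tan θ_B(1→3) = n₃/n₁, so θ_B(1→3) = arctan(1.7094) = 59.67°.

θ_B ≈ 59.67°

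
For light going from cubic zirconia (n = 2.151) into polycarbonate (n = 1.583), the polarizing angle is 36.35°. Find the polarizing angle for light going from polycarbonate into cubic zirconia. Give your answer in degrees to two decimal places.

θ_B' ≈ 53.65°

The two Brewster angles are complementary: θ_B' = 90° − θ_B = 90° − 36.35° = 53.65°.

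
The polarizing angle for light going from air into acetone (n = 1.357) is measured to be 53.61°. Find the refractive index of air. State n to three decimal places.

n ≈ 1.000

Brewster's law: tan θ_B = n₂/n₁ (light incident in air, refracted into acetone).
n₁ = n₂ / tan θ_B = 1.357 / tan 53.61° = 1.000.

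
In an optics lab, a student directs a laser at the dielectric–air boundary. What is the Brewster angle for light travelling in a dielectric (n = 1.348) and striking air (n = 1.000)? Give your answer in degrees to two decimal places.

Brewster's condition: tan θ_B = n₂/n₁ = 1.000/1.348 = 0.7418.
θ_B = arctan(0.7418) = 36.57°.

θ_B ≈ 36.57°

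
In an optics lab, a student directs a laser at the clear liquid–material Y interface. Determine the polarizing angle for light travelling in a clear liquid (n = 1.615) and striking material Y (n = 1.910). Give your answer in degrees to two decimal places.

θ_B ≈ 49.78°

Here n₂/n₁ = 1.910/1.615 = 1.1827, and Brewster's law gives tan θ_B = n₂/n₁. Taking the arctangent, θ_B = 49.78°.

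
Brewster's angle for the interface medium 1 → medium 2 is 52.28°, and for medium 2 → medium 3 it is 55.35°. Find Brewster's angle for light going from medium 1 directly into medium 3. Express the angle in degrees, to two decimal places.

θ_B ≈ 61.87°

n₂/n₁ = tan 52.28° = 1.2929 and n₃/n₂ = tan 55.35° = 1.4469.
Multiplying, n₃/n₁ = 1.2929 × 1.4469 = 1.8707, and θ_B(1→3) = arctan 1.8707 = 61.87°.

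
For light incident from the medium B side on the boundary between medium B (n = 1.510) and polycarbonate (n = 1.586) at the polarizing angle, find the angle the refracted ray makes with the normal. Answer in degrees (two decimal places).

θ_t ≈ 43.59°

First find Brewster's angle: tan θ_B = 1.586/1.510 = 1.0503, giving θ_B = 46.41°.
At Brewster's angle the reflected and refracted rays are perpendicular, so θ_t = 90° − θ_B = 90° − 46.41° = 43.59°.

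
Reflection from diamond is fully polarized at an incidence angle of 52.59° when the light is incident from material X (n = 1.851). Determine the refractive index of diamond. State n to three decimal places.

n ≈ 2.420

Full polarization of the reflected beam means tan θ_B = n₂/n₁, where n₁ is the incident medium (material X).
n₂ = n₁ tan θ_B = 1.851 × tan 52.59° = 2.420.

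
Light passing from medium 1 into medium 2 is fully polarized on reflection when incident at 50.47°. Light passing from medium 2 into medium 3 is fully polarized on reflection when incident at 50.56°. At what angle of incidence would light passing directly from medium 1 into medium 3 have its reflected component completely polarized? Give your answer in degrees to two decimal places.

Each Brewster angle gives a ratio: n₂/n₁ = tan 50.47° = 1.2118, n₃/n₂ = tan 50.56° = 1.2157.
Multiplying, n₃/n₁ = 1.2118 × 1.2157 = 1.4732, and θ_B(1→3) = arctan 1.4732 = 55.83°.

θ_B ≈ 55.83°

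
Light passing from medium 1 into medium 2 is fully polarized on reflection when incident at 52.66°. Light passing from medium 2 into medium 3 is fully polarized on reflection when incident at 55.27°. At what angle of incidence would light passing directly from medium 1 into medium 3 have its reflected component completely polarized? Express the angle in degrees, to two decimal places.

n₂/n₁ = tan 52.66° = 1.3108 and n₃/n₂ = tan 55.27° = 1.4426.
n₃/n₁ = 1.8909. Then tan θ_B(1→3) = n₃/n₁, so θ_B(1→3) = arctan(1.8909) = 62.13°.

θ_B ≈ 62.13°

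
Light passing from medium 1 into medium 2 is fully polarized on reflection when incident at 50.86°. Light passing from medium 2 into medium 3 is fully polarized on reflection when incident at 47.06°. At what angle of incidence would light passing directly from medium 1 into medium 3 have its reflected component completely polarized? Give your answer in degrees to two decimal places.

tan θ_B(1→2) = n₂/n₁ = tan 50.86° = 1.2287.
tan θ_B(2→3) = n₃/n₂ = tan 47.06° = 1.0746.
So n₃/n₁ = (n₂/n₁)(n₃/n₂) = 1.2287 × 1.0746 = 1.3204.
θ_B(1→3) = arctan(1.3204) = 52.86°.

θ_B ≈ 52.86°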